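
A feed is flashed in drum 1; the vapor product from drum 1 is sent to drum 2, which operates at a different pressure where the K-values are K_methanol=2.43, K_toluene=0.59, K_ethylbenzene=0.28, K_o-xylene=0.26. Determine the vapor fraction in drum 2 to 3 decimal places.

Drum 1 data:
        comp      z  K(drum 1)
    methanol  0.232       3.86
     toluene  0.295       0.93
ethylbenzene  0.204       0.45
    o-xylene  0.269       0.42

V/F (drum 2) = 0.444

Drum 1:
Rachford–Rice: g(ψ₁) = Σ zᵢ(Kᵢ−1)/(1+ψ₁(Kᵢ−1)) = 0.
Feasibility: ΣzᵢKᵢ = 1.375, Σzᵢ/Kᵢ = 1.471 — both > 1, two phases present.
Newton iteration, ψ₁⁰ = 0.5:
  ψ₁ = 0.500: g = -0.1229, g' = -0.620 → ψ₁ = 0.302
  ψ₁ = 0.302: g = 0.0114, g' = -0.770 → ψ₁ = 0.317
Converged at ψ₁ = 0.317.
Drum-1 compositions:
  methanol: x = 0.122, y = 0.470
  toluene: x = 0.302, y = 0.281
  ethylbenzene: x = 0.247, y = 0.111
  o-xylene: x = 0.330, y = 0.138
Drum-2 feed = drum-1 vapor: z₂ = (0.4699, 0.2806, 0.1112, 0.1384).
Drum 2:
Material balance + equilibrium reduce to Σ zᵢ(Kᵢ−1)/(1+ψ₂(Kᵢ−1)) = 0.
Check two-phase: ΣzᵢKᵢ = 1.374 > 1 and Σzᵢ/Kᵢ = 1.598 > 1, so g(0) = 0.374 > 0 and g(1) = -0.598 < 0.
Newton iteration, ψ₂⁰ = 0.43:
  ψ₂ = 0.430: g = 0.0102, g' = -0.722 → ψ₂ = 0.444
Converged at ψ₂ = 0.444.
  methanol: x = 0.287, y = 0.698
  toluene: x = 0.343, y = 0.202
  ethylbenzene: x = 0.163, y = 0.046
  o-xylene: x = 0.206, y = 0.054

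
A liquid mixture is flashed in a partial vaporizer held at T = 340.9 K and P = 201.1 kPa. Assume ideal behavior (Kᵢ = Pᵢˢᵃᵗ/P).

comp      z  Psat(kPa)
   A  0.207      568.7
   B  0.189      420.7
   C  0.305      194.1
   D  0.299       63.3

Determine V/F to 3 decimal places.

Raoult's law: Kᵢ = Pᵢˢᵃᵗ/P = Pᵢˢᵃᵗ/201.1.
  K_A = 568.7/201.1 = 2.82795, K_B = 420.7/201.1 = 2.09199, K_C = 194.1/201.1 = 0.96519, K_D = 63.3/201.1 = 0.31477
Material balance + equilibrium reduce to Σ zᵢ(Kᵢ−1)/(1+V/F(Kᵢ−1)) = 0.
Check two-phase: ΣzᵢKᵢ = 1.369 > 1 and Σzᵢ/Kᵢ = 1.429 > 1, so g(0) = 0.369 > 0 and g(1) = -0.429 < 0.
Iterate (Newton) starting at V/F = 0.32:
  V/F = 0.320: g = 0.1185, g' = -0.630 → V/F = 0.508
  V/F = 0.508: g = 0.0037, g' = -0.610 → V/F = 0.514
Converged at V/F = 0.514.

V/F = 0.514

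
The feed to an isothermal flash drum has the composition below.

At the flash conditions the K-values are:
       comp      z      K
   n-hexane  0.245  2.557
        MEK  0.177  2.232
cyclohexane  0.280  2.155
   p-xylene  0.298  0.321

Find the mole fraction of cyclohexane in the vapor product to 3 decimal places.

y_cyclohexane = 0.313

Let β = V/F and solve Σ zᵢ(Kᵢ−1)/(1+β(Kᵢ−1)) = 0.
Check two-phase: ΣzᵢKᵢ = 1.721 > 1 and Σzᵢ/Kᵢ = 1.233 > 1, so g(0) = 0.721 > 0 and g(1) = -0.233 < 0.
Newton–Raphson from β = 0.55:
  β = 0.550: g = 0.2103, g' = -0.757 → β = 0.828
  β = 0.828: g = -0.0219, g' = -0.993 → β = 0.806
  β = 0.806: g = -0.0004, g' = -0.954 → β = 0.805
Converged at β = 0.805.
Compositions from xᵢ = zᵢ/(1+β(Kᵢ−1)), yᵢ = Kᵢxᵢ:
  n-hexane: x = 0.109, y = 0.278
  MEK: x = 0.089, y = 0.198
  cyclohexane: x = 0.145, y = 0.313
  p-xylene: x = 0.657, y = 0.211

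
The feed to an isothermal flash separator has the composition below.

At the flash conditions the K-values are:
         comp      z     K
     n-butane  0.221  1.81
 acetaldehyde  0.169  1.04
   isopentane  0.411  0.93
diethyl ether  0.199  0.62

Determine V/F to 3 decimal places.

Material balance + equilibrium reduce to Σ zᵢ(Kᵢ−1)/(1+V/F(Kᵢ−1)) = 0.
Feasibility: ΣzᵢKᵢ = 1.081, Σzᵢ/Kᵢ = 1.048 — both > 1, two phases present.
Iterate (Newton) starting at V/F = 0.5:
  V/F = 0.500: g = 0.0109, g' = -0.120 → V/F = 0.591
  V/F = 0.591: g = 0.0002, g' = -0.117 → V/F = 0.592
Converged at V/F = 0.592.

V/F = 0.592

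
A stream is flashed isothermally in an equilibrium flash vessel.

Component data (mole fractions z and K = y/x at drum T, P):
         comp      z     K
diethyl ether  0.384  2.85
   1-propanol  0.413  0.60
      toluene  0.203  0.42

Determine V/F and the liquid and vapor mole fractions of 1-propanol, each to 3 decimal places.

Rachford–Rice: g(V/F) = Σ zᵢ(Kᵢ−1)/(1+V/F(Kᵢ−1)) = 0.
g(0) = ΣzᵢKᵢ − 1 = 0.427 and g(1) = 1 − Σzᵢ/Kᵢ = -0.306, so a root lies in (0, 1).
Newton–Raphson from V/F = 0.54:
  V/F = 0.540: g = -0.0268, g' = -0.581 → V/F = 0.494
Converged at V/F = 0.494.
Compositions from xᵢ = zᵢ/(1+V/F(Kᵢ−1)), yᵢ = Kᵢxᵢ:
  diethyl ether: x = 0.201, y = 0.572
  1-propanol: x = 0.515, y = 0.309
  toluene: x = 0.285, y = 0.120

V/F = 0.494, x_1-propanol = 0.515, y_1-propanol = 0.309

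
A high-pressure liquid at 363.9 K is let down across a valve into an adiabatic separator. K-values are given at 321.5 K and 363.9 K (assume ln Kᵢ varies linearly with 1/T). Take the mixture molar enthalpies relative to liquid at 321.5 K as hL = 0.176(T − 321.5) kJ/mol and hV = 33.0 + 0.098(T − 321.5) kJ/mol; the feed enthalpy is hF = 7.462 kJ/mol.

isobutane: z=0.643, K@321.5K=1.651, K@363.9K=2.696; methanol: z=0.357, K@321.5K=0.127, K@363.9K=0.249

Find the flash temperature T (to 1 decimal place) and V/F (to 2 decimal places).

Adiabatic flash: solve Rachford–Rice at each trial T, then check hF = ψ·hV(T) + (1−ψ)·hL(T).
  T = 321.5 K: K = (1.651, 0.127), RR gives ψ = 0.188, H_out = 6.209 kJ/mol
  T = 363.9 K: K = (2.696, 0.249), RR gives ψ = 0.646, H_out = 26.635 kJ/mol
  T = 342.7 K: K = (2.142, 0.182), RR gives ψ = 0.473, H_out = 18.559 kJ/mol
  T = 332.1 K: K = (1.888, 0.153), RR gives ψ = 0.357, H_out = 13.353 kJ/mol
  T = 326.8 K: K = (1.768, 0.139), RR gives ψ = 0.282, H_out = 10.127 kJ/mol
  T = 324.1 K: K = (1.708, 0.133), RR gives ψ = 0.237, H_out = 8.237 kJ/mol
  T = 322.8 K: K = (1.679, 0.130), RR gives ψ = 0.213, H_out = 7.252 kJ/mol
Linear interpolation between T = 322.8 (H_out = 7.252) and T = 324.1 (H_out = 8.237) on hF = 7.462 gives T ≈ 323.1 K, at which ψ = 0.22.

T = 323.1 K, V/F = 0.22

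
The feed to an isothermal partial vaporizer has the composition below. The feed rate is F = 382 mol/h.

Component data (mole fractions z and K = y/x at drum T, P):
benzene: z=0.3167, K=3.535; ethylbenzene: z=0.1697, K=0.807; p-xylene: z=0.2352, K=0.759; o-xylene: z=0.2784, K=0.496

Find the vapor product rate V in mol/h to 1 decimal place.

Rachford–Rice: g(β) = Σ zᵢ(Kᵢ−1)/(1+β(Kᵢ−1)) = 0.
Feasibility: ΣzᵢKᵢ = 1.5731, Σzᵢ/Kᵢ = 1.1710 — both > 1, two phases present.
Newton iteration, β⁰ = 0.39:
  β = 0.3900: g = 0.13109, g' = -0.6482 → β = 0.5922
  β = 0.5922: g = 0.01785, g' = -0.4956 → β = 0.6282
  β = 0.6282: g = 0.00027, g' = -0.4814 → β = 0.6288
Converged at β = 0.6288.
Then V = β·F = 0.6288·382 = 240.2 mol/h and L = F − V = 141.8 mol/h.

V = 240.2 mol/h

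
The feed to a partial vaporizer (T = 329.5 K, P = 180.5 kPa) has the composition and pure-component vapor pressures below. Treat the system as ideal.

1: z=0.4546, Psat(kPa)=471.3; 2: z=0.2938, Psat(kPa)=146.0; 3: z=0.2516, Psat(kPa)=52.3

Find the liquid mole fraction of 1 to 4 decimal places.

x_1 = 0.2318

Raoult's law: Kᵢ = Pᵢˢᵃᵗ/P = Pᵢˢᵃᵗ/180.5.
  K_1 = 471.3/180.5 = 2.611080, K_2 = 146.0/180.5 = 0.808864, K_3 = 52.3/180.5 = 0.289751
Newton iteration, ψ⁰ = 0.55:
  ψ = 0.5500: g = 0.03231, g' = -0.6869 → ψ = 0.5970
  ψ = 0.5970: g = -0.00034, g' = -0.7028 → ψ = 0.5966
Converged at ψ = 0.5966.
Compositions from xᵢ = zᵢ/(1+ψ(Kᵢ−1)), yᵢ = Kᵢxᵢ:
  1: x = 0.2318, y = 0.6053
  2: x = 0.3316, y = 0.2682
  3: x = 0.4366, y = 0.1265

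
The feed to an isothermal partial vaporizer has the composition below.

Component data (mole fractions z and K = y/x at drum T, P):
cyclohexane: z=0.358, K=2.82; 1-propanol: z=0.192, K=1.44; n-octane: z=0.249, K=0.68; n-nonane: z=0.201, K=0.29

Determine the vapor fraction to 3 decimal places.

Let ψ = V/F and solve Σ zᵢ(Kᵢ−1)/(1+ψ(Kᵢ−1)) = 0.
g(0) = ΣzᵢKᵢ − 1 = 0.514 and g(1) = 1 − Σzᵢ/Kᵢ = -0.320, so a root lies in (0, 1).
Iterate (Newton) starting at ψ = 0.63:
  ψ = 0.630: g = 0.0117, g' = -0.652 → ψ = 0.648
Converged at ψ = 0.648.

ψ = 0.648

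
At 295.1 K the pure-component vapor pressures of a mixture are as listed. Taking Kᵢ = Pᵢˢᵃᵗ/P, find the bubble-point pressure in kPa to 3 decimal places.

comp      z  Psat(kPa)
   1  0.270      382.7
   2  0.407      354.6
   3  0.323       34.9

Pbub = 258.924 kPa

At the bubble point ψ → 0, so ΣzᵢKᵢ = 1 with Kᵢ = Pᵢˢᵃᵗ/P ⇒ P = ΣzᵢPᵢˢᵃᵗ.
P = 0.270·382.7 + 0.407·354.6 + 0.323·34.9 = 258.924 kPa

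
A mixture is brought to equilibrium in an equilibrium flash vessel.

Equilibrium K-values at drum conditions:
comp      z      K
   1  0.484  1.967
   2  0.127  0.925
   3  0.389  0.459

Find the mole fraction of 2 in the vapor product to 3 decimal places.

y_2 = 0.122

Material balance + equilibrium reduce to Σ zᵢ(Kᵢ−1)/(1+V/F(Kᵢ−1)) = 0.
Feasibility: ΣzᵢKᵢ = 1.248, Σzᵢ/Kᵢ = 1.231 — both > 1, two phases present.
Iterate (Newton) starting at V/F = 0.52:
  V/F = 0.520: g = 0.0087, g' = -0.422 → V/F = 0.541
Converged at V/F = 0.541.
Compositions from xᵢ = zᵢ/(1+V/F(Kᵢ−1)), yᵢ = Kᵢxᵢ:
  1: x = 0.318, y = 0.625
  2: x = 0.132, y = 0.122
  3: x = 0.550, y = 0.252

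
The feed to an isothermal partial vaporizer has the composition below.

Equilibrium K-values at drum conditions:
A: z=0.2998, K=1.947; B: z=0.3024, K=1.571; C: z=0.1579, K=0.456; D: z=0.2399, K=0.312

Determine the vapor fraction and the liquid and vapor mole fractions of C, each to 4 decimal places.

ψ = 0.4179, x_C = 0.2044, y_C = 0.0932

Material balance + equilibrium reduce to Σ zᵢ(Kᵢ−1)/(1+ψ(Kᵢ−1)) = 0.
Check two-phase: ΣzᵢKᵢ = 1.2056 > 1 and Σzᵢ/Kᵢ = 1.4617 > 1, so g(0) = 0.2056 > 0 and g(1) = -0.4617 < 0.
Newton iteration, ψ⁰ = 0.54:
  ψ = 0.5400: g = -0.06442, g' = -0.5565 → ψ = 0.4242
  ψ = 0.4242: g = -0.00321, g' = -0.5062 → ψ = 0.4179
Converged at ψ = 0.4179.
Compositions from xᵢ = zᵢ/(1+ψ(Kᵢ−1)), yᵢ = Kᵢxᵢ:
  A: x = 0.2148, y = 0.4182
  B: x = 0.2441, y = 0.3836
  C: x = 0.2044, y = 0.0932
  D: x = 0.3367, y = 0.1051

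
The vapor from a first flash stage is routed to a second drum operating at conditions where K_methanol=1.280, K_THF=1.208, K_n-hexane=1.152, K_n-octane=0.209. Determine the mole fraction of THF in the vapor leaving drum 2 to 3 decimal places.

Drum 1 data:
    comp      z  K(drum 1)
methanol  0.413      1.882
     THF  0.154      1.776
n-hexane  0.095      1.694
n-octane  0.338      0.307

Drum 1:
Material balance + equilibrium reduce to Σ zᵢ(Kᵢ−1)/(1+ψ₁(Kᵢ−1)) = 0.
Feasibility: ΣzᵢKᵢ = 1.315, Σzᵢ/Kᵢ = 1.463 — both > 1, two phases present.
Newton–Raphson from ψ₁ = 0.5:
  ψ₁ = 0.500: g = 0.0294, g' = -0.608 → ψ₁ = 0.548
  ψ₁ = 0.548: g = -0.0007, g' = -0.638 → ψ₁ = 0.547
Converged at ψ₁ = 0.547.
Drum-1 compositions:
  methanol: x = 0.279, y = 0.524
  THF: x = 0.108, y = 0.192
  n-hexane: x = 0.069, y = 0.117
  n-octane: x = 0.545, y = 0.167
Drum-2 feed = drum-1 vapor: z₂ = (0.5242, 0.1920, 0.1166, 0.1672).
Drum 2:
Material balance + equilibrium reduce to Σ zᵢ(Kᵢ−1)/(1+ψ₂(Kᵢ−1)) = 0.
g(0) = ΣzᵢKᵢ − 1 = 0.072 and g(1) = 1 − Σzᵢ/Kᵢ = -0.470, so a root lies in (0, 1).
Newton–Raphson from ψ₂ = 0.5:
  ψ₂ = 0.500: g = -0.0373, g' = -0.327 → ψ₂ = 0.386
  ψ₂ = 0.386: g = -0.0041, g' = -0.260 → ψ₂ = 0.370
Converged at ψ₂ = 0.370.
  methanol: x = 0.475, y = 0.608
  THF: x = 0.178, y = 0.215
  n-hexane: x = 0.110, y = 0.127
  n-octane: x = 0.236, y = 0.049

y_THF (drum 2) = 0.215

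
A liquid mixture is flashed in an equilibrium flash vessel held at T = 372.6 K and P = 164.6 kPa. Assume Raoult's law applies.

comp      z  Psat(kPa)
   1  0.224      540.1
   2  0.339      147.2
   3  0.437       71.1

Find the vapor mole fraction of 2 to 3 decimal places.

y_2 = 0.311

Raoult's law: Kᵢ = Pᵢˢᵃᵗ/P = Pᵢˢᵃᵗ/164.6.
  K_1 = 540.1/164.6 = 3.28129, K_2 = 147.2/164.6 = 0.89429, K_3 = 71.1/164.6 = 0.43196
Rachford–Rice: g(ψ) = Σ zᵢ(Kᵢ−1)/(1+ψ(Kᵢ−1)) = 0.
Check two-phase: ΣzᵢKᵢ = 1.227 > 1 and Σzᵢ/Kᵢ = 1.459 > 1, so g(0) = 0.227 > 0 and g(1) = -0.459 < 0.
Iterate (Newton) starting at ψ = 0.5:
  ψ = 0.500: g = -0.1458, g' = -0.534 → ψ = 0.227
  ψ = 0.227: g = 0.0151, g' = -0.696 → ψ = 0.248
  ψ = 0.248: g = 0.0003, g' = -0.670 → ψ = 0.249
Converged at ψ = 0.249.
Compositions from xᵢ = zᵢ/(1+ψ(Kᵢ−1)), yᵢ = Kᵢxᵢ:
  1: x = 0.143, y = 0.469
  2: x = 0.348, y = 0.311
  3: x = 0.509, y = 0.220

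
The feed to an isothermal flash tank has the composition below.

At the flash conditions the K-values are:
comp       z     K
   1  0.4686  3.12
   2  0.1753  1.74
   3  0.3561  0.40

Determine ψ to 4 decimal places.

Let ψ = V/F and solve Σ zᵢ(Kᵢ−1)/(1+ψ(Kᵢ−1)) = 0.
Check two-phase: ΣzᵢKᵢ = 1.9095 > 1 and Σzᵢ/Kᵢ = 1.1412 > 1, so g(0) = 0.9095 > 0 and g(1) = -0.1412 < 0.
Iterate (Newton) starting at ψ = 0.5:
  ψ = 0.5000: g = 0.27171, g' = -0.8091 → ψ = 0.8358
  ψ = 0.8358: g = 0.00993, g' = -0.8266 → ψ = 0.8478
Converged at ψ = 0.8478.

ψ = 0.8478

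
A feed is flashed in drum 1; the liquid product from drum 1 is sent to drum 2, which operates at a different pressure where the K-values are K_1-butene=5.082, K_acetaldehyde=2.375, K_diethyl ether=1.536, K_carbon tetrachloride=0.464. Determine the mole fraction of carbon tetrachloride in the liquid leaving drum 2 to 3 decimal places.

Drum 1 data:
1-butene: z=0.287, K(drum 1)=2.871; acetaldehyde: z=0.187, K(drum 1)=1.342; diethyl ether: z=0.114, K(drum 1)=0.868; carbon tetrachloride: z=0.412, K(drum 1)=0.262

x_carbon tetrachloride (drum 2) = 0.758

Drum 1:
Material balance + equilibrium reduce to Σ zᵢ(Kᵢ−1)/(1+ψ₁(Kᵢ−1)) = 0.
g(0) = ΣzᵢKᵢ − 1 = 0.282 and g(1) = 1 − Σzᵢ/Kᵢ = -0.943, so a root lies in (0, 1).
Newton iteration, ψ₁⁰ = 0.39:
  ψ₁ = 0.390: g = -0.0759, g' = -0.797 → ψ₁ = 0.295
Converged at ψ₁ = 0.295.
Drum-1 compositions:
  1-butene: x = 0.185, y = 0.531
  acetaldehyde: x = 0.170, y = 0.228
  diethyl ether: x = 0.119, y = 0.103
  carbon tetrachloride: x = 0.527, y = 0.138
Drum-2 feed = drum-1 liquid: z₂ = (0.1850, 0.1699, 0.1186, 0.5265).
Drum 2:
Material balance + equilibrium reduce to Σ zᵢ(Kᵢ−1)/(1+ψ₂(Kᵢ−1)) = 0.
g(0) = ΣzᵢKᵢ − 1 = 0.770 and g(1) = 1 − Σzᵢ/Kᵢ = -0.320, so a root lies in (0, 1).
Iterate (Newton) starting at ψ₂ = 0.5:
  ψ₂ = 0.500: g = 0.0513, g' = -0.750 → ψ₂ = 0.568
  ψ₂ = 0.568: g = 0.0014, g' = -0.714 → ψ₂ = 0.570
Converged at ψ₂ = 0.570.
  1-butene: x = 0.056, y = 0.282
  acetaldehyde: x = 0.095, y = 0.226
  diethyl ether: x = 0.091, y = 0.140
  carbon tetrachloride: x = 0.758, y = 0.352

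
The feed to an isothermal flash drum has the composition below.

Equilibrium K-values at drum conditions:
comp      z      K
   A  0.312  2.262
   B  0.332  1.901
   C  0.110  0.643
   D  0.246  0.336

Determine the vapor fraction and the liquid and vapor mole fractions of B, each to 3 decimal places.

ψ = 0.753, x_B = 0.198, y_B = 0.376

Rachford–Rice: g(ψ) = Σ zᵢ(Kᵢ−1)/(1+ψ(Kᵢ−1)) = 0.
g(0) = ΣzᵢKᵢ − 1 = 0.490 and g(1) = 1 − Σzᵢ/Kᵢ = -0.216, so a root lies in (0, 1).
Iterate (Newton) starting at ψ = 0.5:
  ψ = 0.500: g = 0.1553, g' = -0.579 → ψ = 0.768
  ψ = 0.768: g = -0.0109, g' = -0.701 → ψ = 0.753
Converged at ψ = 0.753.
Compositions from xᵢ = zᵢ/(1+ψ(Kᵢ−1)), yᵢ = Kᵢxᵢ:
  A: x = 0.160, y = 0.362
  B: x = 0.198, y = 0.376
  C: x = 0.150, y = 0.097
  D: x = 0.492, y = 0.165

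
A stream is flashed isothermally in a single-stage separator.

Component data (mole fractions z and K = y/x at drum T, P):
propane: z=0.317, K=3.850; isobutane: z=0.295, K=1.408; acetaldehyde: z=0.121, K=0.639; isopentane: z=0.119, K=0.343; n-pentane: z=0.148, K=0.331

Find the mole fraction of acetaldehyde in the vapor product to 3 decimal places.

Newton–Raphson from ψ = 0.5:
  ψ = 0.500: g = 0.1540, g' = -0.759 → ψ = 0.703
  ψ = 0.703: g = 0.0036, g' = -0.757 → ψ = 0.708
Converged at ψ = 0.708.
Compositions from xᵢ = zᵢ/(1+ψ(Kᵢ−1)), yᵢ = Kᵢxᵢ:
  propane: x = 0.105, y = 0.405
  isobutane: x = 0.229, y = 0.322
  acetaldehyde: x = 0.163, y = 0.104
  isopentane: x = 0.222, y = 0.076
  n-pentane: x = 0.281, y = 0.093

y_acetaldehyde = 0.104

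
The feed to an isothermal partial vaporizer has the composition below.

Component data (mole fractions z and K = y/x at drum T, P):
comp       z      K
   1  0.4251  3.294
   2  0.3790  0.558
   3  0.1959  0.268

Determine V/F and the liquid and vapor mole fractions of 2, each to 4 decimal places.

V/F = 0.5150, x_2 = 0.4907, y_2 = 0.2738

Iterate (Newton) starting at V/F = 0.61:
  V/F = 0.6100: g = -0.08201, g' = -0.8700 → V/F = 0.5157
  V/F = 0.5157: g = -0.00066, g' = -0.8645 → V/F = 0.5150
Converged at V/F = 0.5150.
Compositions from xᵢ = zᵢ/(1+V/F(Kᵢ−1)), yᵢ = Kᵢxᵢ:
  1: x = 0.1949, y = 0.6419
  2: x = 0.4907, y = 0.2738
  3: x = 0.3144, y = 0.0843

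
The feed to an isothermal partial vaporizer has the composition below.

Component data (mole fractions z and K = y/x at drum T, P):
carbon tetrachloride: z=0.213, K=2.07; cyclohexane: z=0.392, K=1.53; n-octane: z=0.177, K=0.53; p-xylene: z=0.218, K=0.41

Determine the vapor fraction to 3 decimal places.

Let ψ = V/F and solve Σ zᵢ(Kᵢ−1)/(1+ψ(Kᵢ−1)) = 0.
Check two-phase: ΣzᵢKᵢ = 1.224 > 1 and Σzᵢ/Kᵢ = 1.225 > 1, so g(0) = 0.224 > 0 and g(1) = -0.225 < 0.
Newton–Raphson from ψ = 0.5:
  ψ = 0.500: g = 0.0215, g' = -0.392 → ψ = 0.555
  ψ = 0.555: g = -0.0002, g' = -0.401 → ψ = 0.554
Converged at ψ = 0.554.

ψ = 0.554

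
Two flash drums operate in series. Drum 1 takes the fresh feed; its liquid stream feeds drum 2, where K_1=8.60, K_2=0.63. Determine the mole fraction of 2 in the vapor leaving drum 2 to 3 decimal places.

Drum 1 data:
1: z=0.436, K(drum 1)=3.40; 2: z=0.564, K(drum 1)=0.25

y_2 (drum 2) = 0.601

Drum 1:
Rachford–Rice: g(ψ₁) = Σ zᵢ(Kᵢ−1)/(1+ψ₁(Kᵢ−1)) = 0.
Check two-phase: ΣzᵢKᵢ = 1.623 > 1 and Σzᵢ/Kᵢ = 2.384 > 1, so g(0) = 0.623 > 0 and g(1) = -1.384 < 0.
Binary case is linear: z₁(K₁−1)(1+ψ₁(K₂−1)) + z₂(K₂−1)(1+ψ₁(K₁−1)) = 0
⇒ ψ₁ = [z₁(K₁−1)+z₂(K₂−1)] / [−(K₁−1)(K₂−1)] = 0.6234/1.8000 = 0.346
Drum-1 compositions:
  1: x = 0.238, y = 0.810
  2: x = 0.762, y = 0.190
Drum-2 feed = drum-1 liquid: z₂ = (0.2381, 0.7619).
Drum 2:
Material balance + equilibrium reduce to Σ zᵢ(Kᵢ−1)/(1+ψ₂(Kᵢ−1)) = 0.
g(0) = ΣzᵢKᵢ − 1 = 1.528 and g(1) = 1 − Σzᵢ/Kᵢ = -0.237, so a root lies in (0, 1).
Binary case is linear: z₁(K₁−1)(1+ψ₂(K₂−1)) + z₂(K₂−1)(1+ψ₂(K₁−1)) = 0
⇒ ψ₂ = [z₁(K₁−1)+z₂(K₂−1)] / [−(K₁−1)(K₂−1)] = 1.5276/2.8120 = 0.543
  1: x = 0.046, y = 0.399
  2: x = 0.954, y = 0.601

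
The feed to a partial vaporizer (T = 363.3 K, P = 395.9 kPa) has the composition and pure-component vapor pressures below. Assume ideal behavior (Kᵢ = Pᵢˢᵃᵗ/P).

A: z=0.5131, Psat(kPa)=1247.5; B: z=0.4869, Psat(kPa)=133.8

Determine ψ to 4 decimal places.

ψ = 0.5487

Raoult's law: Kᵢ = Pᵢˢᵃᵗ/P = Pᵢˢᵃᵗ/395.9.
  K_A = 1247.5/395.9 = 3.151048, K_B = 133.8/395.9 = 0.337964
Material balance + equilibrium reduce to Σ zᵢ(Kᵢ−1)/(1+ψ(Kᵢ−1)) = 0.
Feasibility: ΣzᵢKᵢ = 1.7814, Σzᵢ/Kᵢ = 1.6035 — both > 1, two phases present.
Binary case is linear: z₁(K₁−1)(1+ψ(K₂−1)) + z₂(K₂−1)(1+ψ(K₁−1)) = 0
⇒ ψ = [z₁(K₁−1)+z₂(K₂−1)] / [−(K₁−1)(K₂−1)] = 0.78136/1.42407 = 0.5487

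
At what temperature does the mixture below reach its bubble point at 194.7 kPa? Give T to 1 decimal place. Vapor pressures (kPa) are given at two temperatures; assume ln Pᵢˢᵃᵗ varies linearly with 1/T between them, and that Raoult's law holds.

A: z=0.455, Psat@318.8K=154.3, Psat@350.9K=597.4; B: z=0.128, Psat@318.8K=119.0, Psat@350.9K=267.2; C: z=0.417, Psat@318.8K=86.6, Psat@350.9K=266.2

Bubble-point temperature: ΣzᵢPᵢˢᵃᵗ(T) = P. Interpolate ln Pᵢˢᵃᵗ = aᵢ + bᵢ/T.
  T = 318.8 K: ΣzᵢPᵢˢᵃᵗ = 121.55 kPa
  T = 350.9 K: ΣzᵢPᵢˢᵃᵗ = 417.02 kPa
  T = 334.9 K: ΣzᵢPᵢˢᵃᵗ = 231.45 kPa
  T = 326.9 K: ΣzᵢPᵢˢᵃᵗ = 169.21 kPa
  T = 330.9 K: ΣzᵢPᵢˢᵃᵗ = 198.23 kPa
  T = 328.9 K: ΣzᵢPᵢˢᵃᵗ = 183.22 kPa
Interpolating between 328.9 K and 330.9 K gives T ≈ 330.4 K.

T = 330.4 K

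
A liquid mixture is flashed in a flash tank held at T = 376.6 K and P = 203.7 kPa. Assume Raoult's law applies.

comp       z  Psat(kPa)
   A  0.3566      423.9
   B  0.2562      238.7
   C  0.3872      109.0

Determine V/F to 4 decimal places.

Raoult's law: Kᵢ = Pᵢˢᵃᵗ/P = Pᵢˢᵃᵗ/203.7.
  K_A = 423.9/203.7 = 2.081001, K_B = 238.7/203.7 = 1.171821, K_C = 109.0/203.7 = 0.535101
Material balance + equilibrium reduce to Σ zᵢ(Kᵢ−1)/(1+V/F(Kᵢ−1)) = 0.
g(0) = ΣzᵢKᵢ − 1 = 0.2495 and g(1) = 1 − Σzᵢ/Kᵢ = -0.1136, so a root lies in (0, 1).
Iterate (Newton) starting at V/F = 0.5:
  V/F = 0.5000: g = 0.05625, g' = -0.3241 → V/F = 0.6736
  V/F = 0.6736: g = 0.00044, g' = -0.3230 → V/F = 0.6749
Converged at V/F = 0.6749.

V/F = 0.6749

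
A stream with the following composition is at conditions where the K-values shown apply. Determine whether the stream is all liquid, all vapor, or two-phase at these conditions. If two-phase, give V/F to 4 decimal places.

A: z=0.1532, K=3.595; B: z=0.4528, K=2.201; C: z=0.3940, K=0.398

two-phase, V/F = 0.7352

ΣzᵢKᵢ = 1.7042; Σzᵢ/Kᵢ = 1.2383.
Both exceed 1, so a two-phase solution exists.
Material balance + equilibrium reduce to Σ zᵢ(Kᵢ−1)/(1+ψ(Kᵢ−1)) = 0.
Iterate (Newton) starting at ψ = 0.4:
  ψ = 0.4000: g = 0.24999, g' = -0.7941 → ψ = 0.7148
  ψ = 0.7148: g = 0.01552, g' = -0.7556 → ψ = 0.7353
  ψ = 0.7353: g = -0.00010, g' = -0.7658 → ψ = 0.7352
Converged at ψ = 0.7352.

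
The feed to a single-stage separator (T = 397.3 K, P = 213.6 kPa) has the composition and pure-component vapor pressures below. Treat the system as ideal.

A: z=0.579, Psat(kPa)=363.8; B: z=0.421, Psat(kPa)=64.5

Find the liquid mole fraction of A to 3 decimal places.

Raoult's law: Kᵢ = Pᵢˢᵃᵗ/P = Pᵢˢᵃᵗ/213.6.
  K_A = 363.8/213.6 = 1.70318, K_B = 64.5/213.6 = 0.30197
Binary case is linear: z₁(K₁−1)(1+V/F(K₂−1)) + z₂(K₂−1)(1+V/F(K₁−1)) = 0
⇒ V/F = [z₁(K₁−1)+z₂(K₂−1)] / [−(K₁−1)(K₂−1)] = 0.1133/0.4908 = 0.231
Compositions from xᵢ = zᵢ/(1+V/F(Kᵢ−1)), yᵢ = Kᵢxᵢ:
  A: x = 0.498, y = 0.848
  B: x = 0.502, y = 0.152

x_A = 0.498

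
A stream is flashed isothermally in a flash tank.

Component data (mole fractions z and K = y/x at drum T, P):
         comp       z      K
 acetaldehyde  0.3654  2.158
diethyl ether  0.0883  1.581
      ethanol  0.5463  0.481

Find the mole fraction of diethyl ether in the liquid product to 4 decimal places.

x_diethyl ether = 0.0736

Let ψ = V/F and solve Σ zᵢ(Kᵢ−1)/(1+ψ(Kᵢ−1)) = 0.
Feasibility: ΣzᵢKᵢ = 1.1909, Σzᵢ/Kᵢ = 1.3609 — both > 1, two phases present.
Iterate (Newton) starting at ψ = 0.59:
  ψ = 0.5900: g = -0.11908, g' = -0.4952 → ψ = 0.3495
  ψ = 0.3495: g = -0.00250, g' = -0.4885 → ψ = 0.3444
Converged at ψ = 0.3444.
Compositions from xᵢ = zᵢ/(1+ψ(Kᵢ−1)), yᵢ = Kᵢxᵢ:
  acetaldehyde: x = 0.2612, y = 0.5637
  diethyl ether: x = 0.0736, y = 0.1163
  ethanol: x = 0.6652, y = 0.3200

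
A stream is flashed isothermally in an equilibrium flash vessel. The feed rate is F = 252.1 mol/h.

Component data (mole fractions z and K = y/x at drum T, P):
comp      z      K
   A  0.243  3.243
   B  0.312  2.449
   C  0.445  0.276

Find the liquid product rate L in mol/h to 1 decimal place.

L = 122.7 mol/h

Material balance + equilibrium reduce to Σ zᵢ(Kᵢ−1)/(1+β(Kᵢ−1)) = 0.
Check two-phase: ΣzᵢKᵢ = 1.675 > 1 and Σzᵢ/Kᵢ = 1.815 > 1, so g(0) = 0.675 > 0 and g(1) = -0.815 < 0.
Iterate (Newton) starting at β = 0.45:
  β = 0.450: g = 0.0670, g' = -1.056 → β = 0.513
Converged at β = 0.513.
Then V = β·F = 0.5132·252.1 = 129.4 mol/h and L = F − V = 122.7 mol/h.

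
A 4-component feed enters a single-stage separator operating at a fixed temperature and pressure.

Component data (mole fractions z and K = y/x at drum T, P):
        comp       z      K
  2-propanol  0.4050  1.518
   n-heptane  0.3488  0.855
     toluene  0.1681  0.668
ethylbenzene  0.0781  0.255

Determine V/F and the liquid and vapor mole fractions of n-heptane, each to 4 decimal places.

Rachford–Rice: g(V/F) = Σ zᵢ(Kᵢ−1)/(1+V/F(Kᵢ−1)) = 0.
Check two-phase: ΣzᵢKᵢ = 1.0452 > 1 and Σzᵢ/Kᵢ = 1.2327 > 1, so g(0) = 0.0452 > 0 and g(1) = -0.2327 < 0.
Newton–Raphson from V/F = 0.3:
  V/F = 0.3000: g = -0.00822, g' = -0.1842 → V/F = 0.2554
  V/F = 0.2554: g = -0.00008, g' = -0.1809 → V/F = 0.2550
Converged at V/F = 0.2550.
Compositions from xᵢ = zᵢ/(1+V/F(Kᵢ−1)), yᵢ = Kᵢxᵢ:
  2-propanol: x = 0.3578, y = 0.5431
  n-heptane: x = 0.3622, y = 0.3097
  toluene: x = 0.1836, y = 0.1227
  ethylbenzene: x = 0.0964, y = 0.0246

V/F = 0.2550, x_n-heptane = 0.3622, y_n-heptane = 0.3097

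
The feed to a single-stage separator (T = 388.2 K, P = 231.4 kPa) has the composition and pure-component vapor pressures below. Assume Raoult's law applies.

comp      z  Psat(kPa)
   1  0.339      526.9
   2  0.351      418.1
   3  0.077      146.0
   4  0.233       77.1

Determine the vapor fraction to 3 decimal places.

Raoult's law: Kᵢ = Pᵢˢᵃᵗ/P = Pᵢˢᵃᵗ/231.4.
  K_1 = 526.9/231.4 = 2.27701, K_2 = 418.1/231.4 = 1.80683, K_3 = 146.0/231.4 = 0.63094, K_4 = 77.1/231.4 = 0.33319
Rachford–Rice: g(ψ) = Σ zᵢ(Kᵢ−1)/(1+ψ(Kᵢ−1)) = 0.
Check two-phase: ΣzᵢKᵢ = 1.532 > 1 and Σzᵢ/Kᵢ = 1.164 > 1, so g(0) = 0.532 > 0 and g(1) = -0.164 < 0.
Newton–Raphson from ψ = 0.5:
  ψ = 0.500: g = 0.1981, g' = -0.571 → ψ = 0.847
  ψ = 0.847: g = -0.0221, g' = -0.777 → ψ = 0.819
  ψ = 0.819: g = -0.0006, g' = -0.739 → ψ = 0.818
Converged at ψ = 0.818.

ψ = 0.818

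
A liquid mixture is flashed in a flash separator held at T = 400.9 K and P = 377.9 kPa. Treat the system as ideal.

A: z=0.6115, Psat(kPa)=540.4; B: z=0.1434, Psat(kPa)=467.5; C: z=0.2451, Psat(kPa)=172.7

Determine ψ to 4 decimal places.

ψ = 0.7614

Raoult's law: Kᵢ = Pᵢˢᵃᵗ/P = Pᵢˢᵃᵗ/377.9.
  K_A = 540.4/377.9 = 1.430008, K_B = 467.5/377.9 = 1.237100, K_C = 172.7/377.9 = 0.456999
Let ψ = V/F and solve Σ zᵢ(Kᵢ−1)/(1+ψ(Kᵢ−1)) = 0.
g(0) = ΣzᵢKᵢ − 1 = 0.1639 and g(1) = 1 − Σzᵢ/Kᵢ = -0.0799, so a root lies in (0, 1).
Newton–Raphson from ψ = 0.5:
  ψ = 0.5000: g = 0.06413, g' = -0.2192 → ψ = 0.7925
  ψ = 0.7925: g = -0.00890, g' = -0.2913 → ψ = 0.7620
  ψ = 0.7620: g = -0.00017, g' = -0.2802 → ψ = 0.7614
Converged at ψ = 0.7614.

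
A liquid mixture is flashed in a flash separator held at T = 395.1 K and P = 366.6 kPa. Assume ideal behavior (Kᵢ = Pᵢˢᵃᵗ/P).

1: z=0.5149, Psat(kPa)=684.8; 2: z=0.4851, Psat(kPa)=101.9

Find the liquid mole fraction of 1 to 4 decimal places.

x_1 = 0.4541

Raoult's law: Kᵢ = Pᵢˢᵃᵗ/P = Pᵢˢᵃᵗ/366.6.
  K_1 = 684.8/366.6 = 1.867976, K_2 = 101.9/366.6 = 0.277960
Binary case is linear: z₁(K₁−1)(1+ψ(K₂−1)) + z₂(K₂−1)(1+ψ(K₁−1)) = 0
⇒ ψ = [z₁(K₁−1)+z₂(K₂−1)] / [−(K₁−1)(K₂−1)] = 0.09666/0.62671 = 0.1542
Compositions from xᵢ = zᵢ/(1+ψ(Kᵢ−1)), yᵢ = Kᵢxᵢ:
  1: x = 0.4541, y = 0.8483
  2: x = 0.5459, y = 0.1517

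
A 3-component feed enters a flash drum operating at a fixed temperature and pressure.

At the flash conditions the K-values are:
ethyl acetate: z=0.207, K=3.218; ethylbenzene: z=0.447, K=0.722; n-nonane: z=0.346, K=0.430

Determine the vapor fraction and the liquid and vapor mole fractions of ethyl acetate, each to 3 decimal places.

Material balance + equilibrium reduce to Σ zᵢ(Kᵢ−1)/(1+ψ(Kᵢ−1)) = 0.
Check two-phase: ΣzᵢKᵢ = 1.138 > 1 and Σzᵢ/Kᵢ = 1.488 > 1, so g(0) = 0.138 > 0 and g(1) = -0.488 < 0.
Iterate (Newton) starting at ψ = 0.5:
  ψ = 0.500: g = -0.2025, g' = -0.495 → ψ = 0.091
  ψ = 0.091: g = 0.0462, g' = -0.866 → ψ = 0.145
  ψ = 0.145: g = 0.0031, g' = -0.755 → ψ = 0.149
Converged at ψ = 0.149.
Compositions from xᵢ = zᵢ/(1+ψ(Kᵢ−1)), yᵢ = Kᵢxᵢ:
  ethyl acetate: x = 0.156, y = 0.501
  ethylbenzene: x = 0.466, y = 0.337
  n-nonane: x = 0.378, y = 0.163

ψ = 0.149, x_ethyl acetate = 0.156, y_ethyl acetate = 0.501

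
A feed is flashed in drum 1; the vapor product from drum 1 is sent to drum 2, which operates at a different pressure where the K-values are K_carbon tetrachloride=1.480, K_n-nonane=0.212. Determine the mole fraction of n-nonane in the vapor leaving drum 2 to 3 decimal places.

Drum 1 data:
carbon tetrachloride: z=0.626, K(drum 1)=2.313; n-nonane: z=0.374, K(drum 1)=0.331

Drum 1:
Rachford–Rice: g(ψ₁) = Σ zᵢ(Kᵢ−1)/(1+ψ₁(Kᵢ−1)) = 0.
Check two-phase: ΣzᵢKᵢ = 1.572 > 1 and Σzᵢ/Kᵢ = 1.401 > 1, so g(0) = 0.572 > 0 and g(1) = -0.401 < 0.
Binary case is linear: z₁(K₁−1)(1+ψ₁(K₂−1)) + z₂(K₂−1)(1+ψ₁(K₁−1)) = 0
⇒ ψ₁ = [z₁(K₁−1)+z₂(K₂−1)] / [−(K₁−1)(K₂−1)] = 0.5717/0.8784 = 0.651
Drum-1 compositions:
  carbon tetrachloride: x = 0.338, y = 0.781
  n-nonane: x = 0.662, y = 0.219
Drum-2 feed = drum-1 vapor: z₂ = (0.7807, 0.2193).
Drum 2:
Binary case is linear: z₁(K₁−1)(1+ψ₂(K₂−1)) + z₂(K₂−1)(1+ψ₂(K₁−1)) = 0
⇒ ψ₂ = [z₁(K₁−1)+z₂(K₂−1)] / [−(K₁−1)(K₂−1)] = 0.2020/0.3782 = 0.534
  carbon tetrachloride: x = 0.621, y = 0.920
  n-nonane: x = 0.379, y = 0.080

y_n-nonane (drum 2) = 0.080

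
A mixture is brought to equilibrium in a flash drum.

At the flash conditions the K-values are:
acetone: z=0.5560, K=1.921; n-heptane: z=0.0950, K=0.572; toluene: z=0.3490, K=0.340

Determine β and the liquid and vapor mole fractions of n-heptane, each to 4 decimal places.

β = 0.4218, x_n-heptane = 0.1159, y_n-heptane = 0.0663

Rachford–Rice: g(β) = Σ zᵢ(Kᵢ−1)/(1+β(Kᵢ−1)) = 0.
g(0) = ΣzᵢKᵢ − 1 = 0.2411 and g(1) = 1 − Σzᵢ/Kᵢ = -0.4820, so a root lies in (0, 1).
Iterate (Newton) starting at β = 0.5:
  β = 0.5000: g = -0.04490, g' = -0.5879 → β = 0.4236
  β = 0.4236: g = -0.00104, g' = -0.5629 → β = 0.4218
Converged at β = 0.4218.
Compositions from xᵢ = zᵢ/(1+β(Kᵢ−1)), yᵢ = Kᵢxᵢ:
  acetone: x = 0.4004, y = 0.7693
  n-heptane: x = 0.1159, y = 0.0663
  toluene: x = 0.4836, y = 0.1644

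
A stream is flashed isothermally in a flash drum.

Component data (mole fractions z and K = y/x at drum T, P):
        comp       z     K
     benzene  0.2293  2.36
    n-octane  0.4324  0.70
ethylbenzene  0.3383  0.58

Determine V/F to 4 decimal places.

Rachford–Rice: g(V/F) = Σ zᵢ(Kᵢ−1)/(1+V/F(Kᵢ−1)) = 0.
Check two-phase: ΣzᵢKᵢ = 1.0400 > 1 and Σzᵢ/Kᵢ = 1.2982 > 1, so g(0) = 0.0400 > 0 and g(1) = -0.2982 < 0.
Iterate (Newton) starting at V/F = 0.32:
  V/F = 0.3200: g = -0.09036, g' = -0.3332 → V/F = 0.0488
  V/F = 0.0488: g = 0.01574, g' = -0.4753 → V/F = 0.0819
  V/F = 0.0819: g = 0.00046, g' = -0.4483 → V/F = 0.0829
Converged at V/F = 0.0829.

V/F = 0.0829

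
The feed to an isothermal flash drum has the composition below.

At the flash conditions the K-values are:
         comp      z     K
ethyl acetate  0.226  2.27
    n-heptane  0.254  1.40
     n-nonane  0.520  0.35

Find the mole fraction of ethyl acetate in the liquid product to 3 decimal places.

x_ethyl acetate = 0.204

Newton iteration, ψ⁰ = 0.5:
  ψ = 0.500: g = -0.2405, g' = -0.647 → ψ = 0.128
  ψ = 0.128: g = -0.0252, g' = -0.568 → ψ = 0.084
Converged at ψ = 0.084.
Compositions from xᵢ = zᵢ/(1+ψ(Kᵢ−1)), yᵢ = Kᵢxᵢ:
  ethyl acetate: x = 0.204, y = 0.463
  n-heptane: x = 0.246, y = 0.344
  n-nonane: x = 0.550, y = 0.193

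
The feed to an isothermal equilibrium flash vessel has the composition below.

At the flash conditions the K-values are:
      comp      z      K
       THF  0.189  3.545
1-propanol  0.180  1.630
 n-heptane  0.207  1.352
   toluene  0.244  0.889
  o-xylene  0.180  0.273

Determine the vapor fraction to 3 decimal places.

Newton iteration, ψ⁰ = 0.5:
  ψ = 0.500: g = 0.1256, g' = -0.535 → ψ = 0.735
  ψ = 0.735: g = -0.0074, g' = -0.640 → ψ = 0.723
Converged at ψ = 0.723.

ψ = 0.723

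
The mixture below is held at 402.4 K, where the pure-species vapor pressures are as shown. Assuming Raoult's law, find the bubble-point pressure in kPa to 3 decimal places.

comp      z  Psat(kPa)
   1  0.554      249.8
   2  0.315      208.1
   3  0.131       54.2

At the bubble point ψ → 0, so ΣzᵢKᵢ = 1 with Kᵢ = Pᵢˢᵃᵗ/P ⇒ P = ΣzᵢPᵢˢᵃᵗ.
P = 0.554·249.8 + 0.315·208.1 + 0.131·54.2 = 211.041 kPa

Pbub = 211.041 kPa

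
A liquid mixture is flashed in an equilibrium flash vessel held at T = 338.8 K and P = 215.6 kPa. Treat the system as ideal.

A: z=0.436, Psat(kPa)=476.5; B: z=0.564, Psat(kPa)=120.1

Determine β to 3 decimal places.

β = 0.518

Raoult's law: Kᵢ = Pᵢˢᵃᵗ/P = Pᵢˢᵃᵗ/215.6.
  K_A = 476.5/215.6 = 2.21011, K_B = 120.1/215.6 = 0.55705
Rachford–Rice: g(β) = Σ zᵢ(Kᵢ−1)/(1+β(Kᵢ−1)) = 0.
Feasibility: ΣzᵢKᵢ = 1.278, Σzᵢ/Kᵢ = 1.210 — both > 1, two phases present.
Binary case is linear: z₁(K₁−1)(1+β(K₂−1)) + z₂(K₂−1)(1+β(K₁−1)) = 0
⇒ β = [z₁(K₁−1)+z₂(K₂−1)] / [−(K₁−1)(K₂−1)] = 0.2778/0.5360 = 0.518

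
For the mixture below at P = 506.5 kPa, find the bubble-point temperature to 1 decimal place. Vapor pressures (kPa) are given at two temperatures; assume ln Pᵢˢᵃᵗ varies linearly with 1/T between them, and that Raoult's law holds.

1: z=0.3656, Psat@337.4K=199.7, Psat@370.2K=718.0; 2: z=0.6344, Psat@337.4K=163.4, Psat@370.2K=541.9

T = 365.0 K

Bubble-point temperature: ΣzᵢPᵢˢᵃᵗ(T) = P. Interpolate ln Pᵢˢᵃᵗ = aᵢ + bᵢ/T.
  T = 337.4 K: ΣzᵢPᵢˢᵃᵗ = 176.67 kPa
  T = 370.2 K: ΣzᵢPᵢˢᵃᵗ = 606.28 kPa
  T = 353.8 K: ΣzᵢPᵢˢᵃᵗ = 336.70 kPa
  T = 362.0 K: ΣzᵢPᵢˢᵃᵗ = 454.81 kPa
  T = 366.1 K: ΣzᵢPᵢˢᵃᵗ = 525.95 kPa
  T = 364.1 K: ΣzᵢPᵢˢᵃᵗ = 490.16 kPa
Interpolating between 364.1 K and 366.1 K gives T ≈ 365.0 K.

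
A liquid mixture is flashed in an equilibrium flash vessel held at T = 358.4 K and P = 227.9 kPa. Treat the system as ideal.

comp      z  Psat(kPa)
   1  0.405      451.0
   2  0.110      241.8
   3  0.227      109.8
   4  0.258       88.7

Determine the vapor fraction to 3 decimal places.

ψ = 0.259

Raoult's law: Kᵢ = Pᵢˢᵃᵗ/P = Pᵢˢᵃᵗ/227.9.
  K_1 = 451.0/227.9 = 1.97894, K_2 = 241.8/227.9 = 1.06099, K_3 = 109.8/227.9 = 0.48179, K_4 = 88.7/227.9 = 0.38921
Rachford–Rice: g(ψ) = Σ zᵢ(Kᵢ−1)/(1+ψ(Kᵢ−1)) = 0.
Feasibility: ΣzᵢKᵢ = 1.128, Σzᵢ/Kᵢ = 1.442 — both > 1, two phases present.
Newton–Raphson from ψ = 0.5:
  ψ = 0.500: g = -0.1130, g' = -0.486 → ψ = 0.268
  ψ = 0.268: g = -0.0041, g' = -0.464 → ψ = 0.259
Converged at ψ = 0.259.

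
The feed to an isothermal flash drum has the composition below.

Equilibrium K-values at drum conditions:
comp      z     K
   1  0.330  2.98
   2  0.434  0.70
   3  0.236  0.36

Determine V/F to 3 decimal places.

Rachford–Rice: g(V/F) = Σ zᵢ(Kᵢ−1)/(1+V/F(Kᵢ−1)) = 0.
Check two-phase: ΣzᵢKᵢ = 1.372 > 1 and Σzᵢ/Kᵢ = 1.386 > 1, so g(0) = 0.372 > 0 and g(1) = -0.386 < 0.
Iterate (Newton) starting at V/F = 0.44:
  V/F = 0.440: g = -0.0111, g' = -0.609 → V/F = 0.422
Converged at V/F = 0.422.

V/F = 0.422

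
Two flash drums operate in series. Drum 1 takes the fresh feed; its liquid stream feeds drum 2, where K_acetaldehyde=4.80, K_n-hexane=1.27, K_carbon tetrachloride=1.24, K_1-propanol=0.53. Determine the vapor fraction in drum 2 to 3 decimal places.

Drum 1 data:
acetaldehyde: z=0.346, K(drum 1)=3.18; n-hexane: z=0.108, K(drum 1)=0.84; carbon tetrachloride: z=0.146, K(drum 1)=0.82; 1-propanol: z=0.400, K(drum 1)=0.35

Drum 1:
Let ψ₁ = V/F and solve Σ zᵢ(Kᵢ−1)/(1+ψ₁(Kᵢ−1)) = 0.
g(0) = ΣzᵢKᵢ − 1 = 0.451 and g(1) = 1 − Σzᵢ/Kᵢ = -0.558, so a root lies in (0, 1).
Iterate (Newton) starting at ψ₁ = 0.62:
  ψ₁ = 0.620: g = -0.1635, g' = -0.781 → ψ₁ = 0.411
  ψ₁ = 0.411: g = -0.0035, g' = -0.781 → ψ₁ = 0.406
Converged at ψ₁ = 0.406.
Drum-1 compositions:
  acetaldehyde: x = 0.184, y = 0.584
  n-hexane: x = 0.116, y = 0.097
  carbon tetrachloride: x = 0.158, y = 0.129
  1-propanol: x = 0.543, y = 0.190
Drum-2 feed = drum-1 liquid: z₂ = (0.1835, 0.1155, 0.1575, 0.5435).
Drum 2:
Newton–Raphson from ψ₂ = 0.68:
  ψ₂ = 0.680: g = -0.1220, g' = -0.478 → ψ₂ = 0.425
  ψ₂ = 0.425: g = 0.0098, g' = -0.589 → ψ₂ = 0.442
Converged at ψ₂ = 0.442.
  acetaldehyde: x = 0.069, y = 0.329
  n-hexane: x = 0.103, y = 0.131
  carbon tetrachloride: x = 0.142, y = 0.177
  1-propanol: x = 0.686, y = 0.364

V/F (drum 2) = 0.442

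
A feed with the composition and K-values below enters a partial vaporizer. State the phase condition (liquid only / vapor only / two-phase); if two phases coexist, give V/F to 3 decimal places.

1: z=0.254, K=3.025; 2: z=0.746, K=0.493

ΣzᵢKᵢ = 1.136; Σzᵢ/Kᵢ = 1.597.
Both exceed 1, so a two-phase solution exists.
Rachford–Rice: g(ψ) = Σ zᵢ(Kᵢ−1)/(1+ψ(Kᵢ−1)) = 0.
Newton iteration, ψ⁰ = 0.5:
  ψ = 0.500: g = -0.2511, g' = -0.601 → ψ = 0.082
  ψ = 0.082: g = 0.0461, g' = -0.974 → ψ = 0.130
  ψ = 0.130: g = 0.0025, g' = -0.873 → ψ = 0.133
Converged at ψ = 0.133.

two-phase, V/F = 0.133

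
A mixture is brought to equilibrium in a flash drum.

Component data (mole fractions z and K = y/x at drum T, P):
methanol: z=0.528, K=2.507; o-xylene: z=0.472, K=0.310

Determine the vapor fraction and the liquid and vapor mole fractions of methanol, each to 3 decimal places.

ψ = 0.452, x_methanol = 0.314, y_methanol = 0.787

Material balance + equilibrium reduce to Σ zᵢ(Kᵢ−1)/(1+ψ(Kᵢ−1)) = 0.
g(0) = ΣzᵢKᵢ − 1 = 0.470 and g(1) = 1 − Σzᵢ/Kᵢ = -0.733, so a root lies in (0, 1).
Binary case is linear: z₁(K₁−1)(1+ψ(K₂−1)) + z₂(K₂−1)(1+ψ(K₁−1)) = 0
⇒ ψ = [z₁(K₁−1)+z₂(K₂−1)] / [−(K₁−1)(K₂−1)] = 0.4700/1.0398 = 0.452
Compositions from xᵢ = zᵢ/(1+ψ(Kᵢ−1)), yᵢ = Kᵢxᵢ:
  methanol: x = 0.314, y = 0.787
  o-xylene: x = 0.686, y = 0.213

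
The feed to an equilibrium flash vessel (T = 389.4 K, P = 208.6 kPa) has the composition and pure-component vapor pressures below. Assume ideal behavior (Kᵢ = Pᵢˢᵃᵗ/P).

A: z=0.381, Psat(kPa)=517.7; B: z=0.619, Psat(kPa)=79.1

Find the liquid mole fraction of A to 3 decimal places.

Raoult's law: Kᵢ = Pᵢˢᵃᵗ/P = Pᵢˢᵃᵗ/208.6.
  K_A = 517.7/208.6 = 2.48178, K_B = 79.1/208.6 = 0.37919
Material balance + equilibrium reduce to Σ zᵢ(Kᵢ−1)/(1+β(Kᵢ−1)) = 0.
g(0) = ΣzᵢKᵢ − 1 = 0.180 and g(1) = 1 − Σzᵢ/Kᵢ = -0.786, so a root lies in (0, 1).
Binary case is linear: z₁(K₁−1)(1+β(K₂−1)) + z₂(K₂−1)(1+β(K₁−1)) = 0
⇒ β = [z₁(K₁−1)+z₂(K₂−1)] / [−(K₁−1)(K₂−1)] = 0.1803/0.9199 = 0.196
Compositions from xᵢ = zᵢ/(1+β(Kᵢ−1)), yᵢ = Kᵢxᵢ:
  A: x = 0.295, y = 0.733
  B: x = 0.705, y = 0.267

x_A = 0.295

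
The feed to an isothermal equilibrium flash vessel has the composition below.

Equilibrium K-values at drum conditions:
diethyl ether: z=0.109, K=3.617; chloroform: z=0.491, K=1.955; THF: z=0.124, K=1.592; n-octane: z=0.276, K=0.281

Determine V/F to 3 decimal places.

V/F = 0.739

Material balance + equilibrium reduce to Σ zᵢ(Kᵢ−1)/(1+V/F(Kᵢ−1)) = 0.
g(0) = ΣzᵢKᵢ − 1 = 0.629 and g(1) = 1 − Σzᵢ/Kᵢ = -0.341, so a root lies in (0, 1).
Iterate (Newton) starting at V/F = 0.5:
  V/F = 0.500: g = 0.1877, g' = -0.719 → V/F = 0.761
  V/F = 0.761: g = -0.0209, g' = -0.950 → V/F = 0.739
Converged at V/F = 0.739.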